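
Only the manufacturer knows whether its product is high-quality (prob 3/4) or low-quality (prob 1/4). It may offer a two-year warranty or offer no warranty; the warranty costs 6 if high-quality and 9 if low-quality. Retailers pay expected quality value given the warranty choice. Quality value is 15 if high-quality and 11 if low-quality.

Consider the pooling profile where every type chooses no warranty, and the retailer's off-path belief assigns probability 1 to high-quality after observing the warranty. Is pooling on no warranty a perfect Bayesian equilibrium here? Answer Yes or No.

Yes

On path, the retailer holds the prior and pays 3/4·15 + 1/4·11 = 14. Off path (the warranty), believing high-quality, it pays 15.
high-quality: no warranty nets 14; the warranty nets 15 − 6 = 9. high-quality stays.
low-quality: no warranty nets 14; the warranty nets 15 − 9 = 6. low-quality stays.
No type deviates, so pooling is sustained.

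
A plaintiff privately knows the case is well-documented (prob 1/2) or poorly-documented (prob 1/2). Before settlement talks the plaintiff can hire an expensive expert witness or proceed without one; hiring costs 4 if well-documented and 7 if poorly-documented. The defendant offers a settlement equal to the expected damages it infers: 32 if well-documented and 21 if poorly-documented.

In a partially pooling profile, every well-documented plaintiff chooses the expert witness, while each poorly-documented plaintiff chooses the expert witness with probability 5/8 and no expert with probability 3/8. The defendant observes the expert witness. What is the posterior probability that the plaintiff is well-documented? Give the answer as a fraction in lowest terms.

8/13

P(the expert witness) = (1/2)·1 + (1/2)·(5/8) = 13/16.
By Bayes' rule, P(well-documented | the expert witness) = (1/2) / (13/16) = 8/13.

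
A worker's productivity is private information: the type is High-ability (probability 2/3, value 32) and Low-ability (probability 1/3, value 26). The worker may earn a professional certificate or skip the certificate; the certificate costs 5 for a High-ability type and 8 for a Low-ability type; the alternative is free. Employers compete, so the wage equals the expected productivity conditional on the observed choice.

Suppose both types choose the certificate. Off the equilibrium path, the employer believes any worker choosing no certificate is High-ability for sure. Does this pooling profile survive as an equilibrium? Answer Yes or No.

No

On path, the employer holds the prior and pays 2/3·32 + 1/3·26 = 30. Off path (no certificate), believing High-ability, it pays 32.
High-ability: the certificate nets 30 − 5 = 25; no certificate nets 32. High-ability would deviate.
Low-ability: the certificate nets 30 − 8 = 22; no certificate nets 32. Low-ability would deviate.
A type deviates, so pooling fails.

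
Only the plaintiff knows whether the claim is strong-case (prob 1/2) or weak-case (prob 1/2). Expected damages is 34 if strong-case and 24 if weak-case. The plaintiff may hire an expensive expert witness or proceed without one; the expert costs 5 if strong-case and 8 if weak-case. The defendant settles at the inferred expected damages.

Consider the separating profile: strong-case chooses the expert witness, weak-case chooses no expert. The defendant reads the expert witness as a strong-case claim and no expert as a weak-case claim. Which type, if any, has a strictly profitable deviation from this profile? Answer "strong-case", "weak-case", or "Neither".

weak-case

The expert witness pays 34; no expert pays 24.
strong-case: assigned the expert witness, nets 34 − 5 = 29; deviating to no expert nets 24.
weak-case: assigned no expert, nets 24; deviating to the expert witness nets 34 − 8 = 26.
The weak-case type gains 2 by deviating.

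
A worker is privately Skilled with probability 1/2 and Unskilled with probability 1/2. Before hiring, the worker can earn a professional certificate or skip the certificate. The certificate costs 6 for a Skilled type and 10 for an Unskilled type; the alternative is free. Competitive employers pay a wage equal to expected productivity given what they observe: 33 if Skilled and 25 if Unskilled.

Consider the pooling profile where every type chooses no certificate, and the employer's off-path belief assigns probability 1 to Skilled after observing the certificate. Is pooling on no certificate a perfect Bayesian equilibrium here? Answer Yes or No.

On path, the employer holds the prior and pays 1/2·33 + 1/2·25 = 29. Off path (the certificate), believing Skilled, it pays 33.
Skilled: no certificate nets 29; the certificate nets 33 − 6 = 27. Skilled stays.
Unskilled: no certificate nets 29; the certificate nets 33 − 10 = 23. Unskilled stays.
No type deviates, so pooling is sustained.

Yes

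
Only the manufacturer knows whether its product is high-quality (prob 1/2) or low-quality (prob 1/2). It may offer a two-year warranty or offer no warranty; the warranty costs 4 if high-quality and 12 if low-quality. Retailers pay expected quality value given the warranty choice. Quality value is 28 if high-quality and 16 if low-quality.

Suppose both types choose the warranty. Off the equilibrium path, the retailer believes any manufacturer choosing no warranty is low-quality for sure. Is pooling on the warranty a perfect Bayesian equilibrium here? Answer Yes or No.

On path, the retailer holds the prior and pays 1/2·28 + 1/2·16 = 22. Off path (no warranty), believing low-quality, it pays 16.
high-quality: the warranty nets 22 − 4 = 18; no warranty nets 16. high-quality stays.
low-quality: the warranty nets 22 − 12 = 10; no warranty nets 16. low-quality would deviate.
A type deviates, so pooling fails.

No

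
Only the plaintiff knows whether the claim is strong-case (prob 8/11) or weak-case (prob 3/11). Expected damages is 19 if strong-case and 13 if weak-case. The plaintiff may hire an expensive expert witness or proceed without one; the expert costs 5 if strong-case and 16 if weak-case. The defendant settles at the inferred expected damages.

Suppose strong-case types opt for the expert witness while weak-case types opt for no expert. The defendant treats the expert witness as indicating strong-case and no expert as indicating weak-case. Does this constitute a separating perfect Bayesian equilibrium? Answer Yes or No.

Under these beliefs, the expert witness earns settlement 19 and no expert earns settlement 13.
strong-case: the expert witness nets 19 − 5 = 14; no expert nets 13. strong-case prefers the expert witness.
weak-case: the expert witness nets 19 − 16 = 3; no expert nets 13. weak-case prefers no expert.
Neither type deviates, so the separating profile is an equilibrium.

Yes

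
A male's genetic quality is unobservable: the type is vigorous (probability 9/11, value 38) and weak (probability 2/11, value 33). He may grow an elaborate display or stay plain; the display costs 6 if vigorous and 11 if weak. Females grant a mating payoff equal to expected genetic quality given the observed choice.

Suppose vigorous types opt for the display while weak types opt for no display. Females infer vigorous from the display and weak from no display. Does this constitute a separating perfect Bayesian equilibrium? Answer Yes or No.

Under these beliefs, the display earns mating payoff 38 and no display earns mating payoff 33.
vigorous: the display nets 38 − 6 = 32; no display nets 33. vigorous would deviate to no display.
weak: the display nets 38 − 11 = 27; no display nets 33. weak prefers no display.
vigorous has a profitable deviation, so the profile is not an equilibrium.

No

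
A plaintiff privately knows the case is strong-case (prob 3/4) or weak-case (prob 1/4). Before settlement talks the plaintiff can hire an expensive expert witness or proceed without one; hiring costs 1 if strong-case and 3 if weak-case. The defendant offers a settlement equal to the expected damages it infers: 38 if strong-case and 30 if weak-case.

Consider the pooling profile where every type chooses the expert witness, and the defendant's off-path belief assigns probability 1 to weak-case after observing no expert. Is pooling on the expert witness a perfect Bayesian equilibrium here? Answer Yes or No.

On path, the defendant holds the prior and pays 3/4·38 + 1/4·30 = 36. Off path (no expert), believing weak-case, it pays 30.
strong-case: the expert witness nets 36 − 1 = 35; no expert nets 30. strong-case stays.
weak-case: the expert witness nets 36 − 3 = 33; no expert nets 30. weak-case stays.
No type deviates, so pooling is sustained.

Yes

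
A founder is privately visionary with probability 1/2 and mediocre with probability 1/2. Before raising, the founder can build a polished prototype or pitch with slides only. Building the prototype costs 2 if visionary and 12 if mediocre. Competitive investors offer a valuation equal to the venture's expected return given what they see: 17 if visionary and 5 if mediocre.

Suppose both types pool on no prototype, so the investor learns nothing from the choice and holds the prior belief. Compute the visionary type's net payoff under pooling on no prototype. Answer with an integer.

Pooled valuation = 1/2·17 + 1/2·5 = 11.
visionary pays no cost for no prototype, so net payoff = 11.

11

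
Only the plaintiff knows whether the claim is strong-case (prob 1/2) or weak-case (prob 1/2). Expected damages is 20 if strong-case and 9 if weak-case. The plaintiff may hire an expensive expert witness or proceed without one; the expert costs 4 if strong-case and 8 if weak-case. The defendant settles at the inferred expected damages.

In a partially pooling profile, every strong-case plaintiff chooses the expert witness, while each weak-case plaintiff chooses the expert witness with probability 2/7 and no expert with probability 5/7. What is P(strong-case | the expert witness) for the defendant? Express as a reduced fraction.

7/9

P(the expert witness) = (1/2)·1 + (1/2)·(2/7) = 9/14.
By Bayes' rule, P(strong-case | the expert witness) = (1/2) / (9/14) = 7/9.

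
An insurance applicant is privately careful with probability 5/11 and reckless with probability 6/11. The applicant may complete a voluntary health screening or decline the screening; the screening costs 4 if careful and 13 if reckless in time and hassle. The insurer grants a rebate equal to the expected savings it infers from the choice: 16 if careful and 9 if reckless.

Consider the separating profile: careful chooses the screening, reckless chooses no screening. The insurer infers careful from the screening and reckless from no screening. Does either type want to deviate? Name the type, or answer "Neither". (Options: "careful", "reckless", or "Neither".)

Neither

The screening pays 16; no screening pays 9.
careful: assigned the screening, nets 16 − 4 = 12; deviating to no screening nets 9.
reckless: assigned no screening, nets 9; deviating to the screening nets 16 − 13 = 3.
Both types strictly prefer their assigned action; no profitable deviation.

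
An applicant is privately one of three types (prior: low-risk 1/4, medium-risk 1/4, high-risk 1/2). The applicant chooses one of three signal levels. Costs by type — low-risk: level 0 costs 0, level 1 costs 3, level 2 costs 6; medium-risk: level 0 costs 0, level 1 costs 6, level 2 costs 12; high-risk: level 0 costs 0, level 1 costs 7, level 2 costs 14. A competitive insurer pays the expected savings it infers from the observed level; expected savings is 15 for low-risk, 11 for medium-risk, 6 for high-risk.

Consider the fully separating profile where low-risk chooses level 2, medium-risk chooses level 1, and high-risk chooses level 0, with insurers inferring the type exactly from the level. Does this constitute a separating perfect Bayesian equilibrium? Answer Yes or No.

Separating rebates: level 2 → 15, level 1 → 11, level 0 → 6.
low-risk (assigned level 2): level 0: 6 − 0 = 6; level 1: 11 − 3 = 8; level 2: 15 − 6 = 9. low-risk stays.
medium-risk (assigned level 1): level 0: 6 − 0 = 6; level 1: 11 − 6 = 5; level 2: 15 − 12 = 3. medium-risk prefers level 0.
high-risk (assigned level 0): level 0: 6 − 0 = 6; level 1: 11 − 7 = 4; level 2: 15 − 14 = 1. high-risk stays.
At least one type deviates; the separating profile fails.

No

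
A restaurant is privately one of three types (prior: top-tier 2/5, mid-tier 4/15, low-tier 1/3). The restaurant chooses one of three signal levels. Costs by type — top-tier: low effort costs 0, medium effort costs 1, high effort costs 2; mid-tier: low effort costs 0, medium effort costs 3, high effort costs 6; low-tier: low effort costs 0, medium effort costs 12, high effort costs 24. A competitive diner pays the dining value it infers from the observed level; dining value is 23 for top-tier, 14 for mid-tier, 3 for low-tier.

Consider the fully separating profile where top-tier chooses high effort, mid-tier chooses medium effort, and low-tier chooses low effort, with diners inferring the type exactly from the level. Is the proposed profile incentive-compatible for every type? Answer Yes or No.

Separating price premiums: high effort → 23, medium effort → 14, low effort → 3.
top-tier (assigned high effort): low effort: 3 − 0 = 3; medium effort: 14 − 1 = 13; high effort: 23 − 2 = 21. top-tier stays.
mid-tier (assigned medium effort): low effort: 3 − 0 = 3; medium effort: 14 − 3 = 11; high effort: 23 − 6 = 17. mid-tier prefers high effort.
low-tier (assigned low effort): low effort: 3 − 0 = 3; medium effort: 14 − 12 = 2; high effort: 23 − 24 = -1. low-tier stays.
At least one type deviates; the separating profile fails.

No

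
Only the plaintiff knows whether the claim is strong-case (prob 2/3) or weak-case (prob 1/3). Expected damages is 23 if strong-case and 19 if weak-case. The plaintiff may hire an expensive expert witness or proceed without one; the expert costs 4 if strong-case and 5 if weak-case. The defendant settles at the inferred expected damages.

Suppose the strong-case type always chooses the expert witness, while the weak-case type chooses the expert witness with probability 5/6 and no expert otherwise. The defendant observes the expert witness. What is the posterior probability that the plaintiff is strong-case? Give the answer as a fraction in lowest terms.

12/17

P(the expert witness) = (2/3)·1 + (1/3)·(5/6) = 17/18.
By Bayes' rule, P(strong-case | the expert witness) = (2/3) / (17/18) = 12/17.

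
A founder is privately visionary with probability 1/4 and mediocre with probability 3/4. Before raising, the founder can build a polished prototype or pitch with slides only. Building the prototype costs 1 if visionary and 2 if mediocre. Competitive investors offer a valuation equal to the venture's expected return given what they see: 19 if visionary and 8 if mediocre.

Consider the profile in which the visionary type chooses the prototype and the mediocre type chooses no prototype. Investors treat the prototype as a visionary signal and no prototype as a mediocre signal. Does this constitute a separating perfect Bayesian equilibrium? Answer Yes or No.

No

Under these beliefs, the prototype earns valuation 19 and no prototype earns valuation 8.
visionary: the prototype nets 19 − 1 = 18; no prototype nets 8. visionary prefers the prototype.
mediocre: the prototype nets 19 − 2 = 17; no prototype nets 8. mediocre would deviate to the prototype.
mediocre has a profitable deviation, so the profile is not an equilibrium.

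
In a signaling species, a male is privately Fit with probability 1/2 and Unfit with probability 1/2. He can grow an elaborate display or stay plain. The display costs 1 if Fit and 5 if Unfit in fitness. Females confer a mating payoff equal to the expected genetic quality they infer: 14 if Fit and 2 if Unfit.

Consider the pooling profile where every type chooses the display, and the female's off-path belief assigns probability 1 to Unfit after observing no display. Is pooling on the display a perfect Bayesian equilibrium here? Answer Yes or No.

On path, the female holds the prior and pays 1/2·14 + 1/2·2 = 8. Off path (no display), believing Unfit, it pays 2.
Fit: the display nets 8 − 1 = 7; no display nets 2. Fit stays.
Unfit: the display nets 8 − 5 = 3; no display nets 2. Unfit stays.
No type deviates, so pooling is sustained.

Yes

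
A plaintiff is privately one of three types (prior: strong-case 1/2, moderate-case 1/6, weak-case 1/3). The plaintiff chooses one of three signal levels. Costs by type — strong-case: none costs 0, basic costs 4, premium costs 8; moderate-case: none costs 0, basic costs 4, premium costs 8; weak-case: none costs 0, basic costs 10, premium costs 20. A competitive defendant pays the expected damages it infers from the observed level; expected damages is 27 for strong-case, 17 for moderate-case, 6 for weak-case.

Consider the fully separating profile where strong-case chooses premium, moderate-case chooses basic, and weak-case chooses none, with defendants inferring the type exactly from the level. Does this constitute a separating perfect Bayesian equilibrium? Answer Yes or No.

No

Separating settlements: premium → 27, basic → 17, none → 6.
strong-case (assigned premium): none: 6 − 0 = 6; basic: 17 − 4 = 13; premium: 27 − 8 = 19. strong-case stays.
moderate-case (assigned basic): none: 6 − 0 = 6; basic: 17 − 4 = 13; premium: 27 − 8 = 19. moderate-case prefers premium.
weak-case (assigned none): none: 6 − 0 = 6; basic: 17 − 10 = 7; premium: 27 − 20 = 7. weak-case prefers basic.
At least one type deviates; the separating profile fails.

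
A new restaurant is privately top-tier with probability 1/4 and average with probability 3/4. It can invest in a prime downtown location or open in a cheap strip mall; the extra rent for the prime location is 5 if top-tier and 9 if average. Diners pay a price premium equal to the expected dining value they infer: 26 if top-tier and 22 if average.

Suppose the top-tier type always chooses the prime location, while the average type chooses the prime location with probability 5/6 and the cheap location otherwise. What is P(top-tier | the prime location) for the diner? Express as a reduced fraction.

2/7

P(the prime location) = (1/4)·1 + (3/4)·(5/6) = 7/8.
By Bayes' rule, P(top-tier | the prime location) = (1/4) / (7/8) = 2/7.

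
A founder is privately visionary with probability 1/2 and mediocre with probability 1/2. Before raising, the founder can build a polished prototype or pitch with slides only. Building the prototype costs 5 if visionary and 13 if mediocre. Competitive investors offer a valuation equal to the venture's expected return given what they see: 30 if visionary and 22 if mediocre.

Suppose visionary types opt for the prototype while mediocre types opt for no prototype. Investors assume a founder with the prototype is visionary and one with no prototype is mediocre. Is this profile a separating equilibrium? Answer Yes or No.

Under these beliefs, the prototype earns valuation 30 and no prototype earns valuation 22.
visionary: the prototype nets 30 − 5 = 25; no prototype nets 22. visionary prefers the prototype.
mediocre: the prototype nets 30 − 13 = 17; no prototype nets 22. mediocre prefers no prototype.
Neither type deviates, so the separating profile is an equilibrium.

Yes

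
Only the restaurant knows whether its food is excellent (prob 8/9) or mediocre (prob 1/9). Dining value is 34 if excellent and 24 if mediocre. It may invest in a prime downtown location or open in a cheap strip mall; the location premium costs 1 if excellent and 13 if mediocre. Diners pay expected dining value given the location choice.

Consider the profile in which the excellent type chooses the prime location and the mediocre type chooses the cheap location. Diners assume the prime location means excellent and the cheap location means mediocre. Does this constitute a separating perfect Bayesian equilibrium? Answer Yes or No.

Yes

Under these beliefs, the prime location earns price premium 34 and the cheap location earns price premium 24.
excellent: the prime location nets 34 − 1 = 33; the cheap location nets 24. excellent prefers the prime location.
mediocre: the prime location nets 34 − 13 = 21; the cheap location nets 24. mediocre prefers the cheap location.
Neither type deviates, so the separating profile is an equilibrium.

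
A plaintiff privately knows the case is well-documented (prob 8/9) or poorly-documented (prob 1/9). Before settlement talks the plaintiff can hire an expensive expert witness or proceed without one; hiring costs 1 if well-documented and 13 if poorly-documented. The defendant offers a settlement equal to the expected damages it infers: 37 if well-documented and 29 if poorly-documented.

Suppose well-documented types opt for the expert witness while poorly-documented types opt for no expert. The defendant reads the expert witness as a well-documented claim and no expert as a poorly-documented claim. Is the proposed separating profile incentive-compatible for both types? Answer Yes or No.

Yes

Under these beliefs, the expert witness earns settlement 37 and no expert earns settlement 29.
well-documented: the expert witness nets 37 − 1 = 36; no expert nets 29. well-documented prefers the expert witness.
poorly-documented: the expert witness nets 37 − 13 = 24; no expert nets 29. poorly-documented prefers no expert.
Neither type deviates, so the separating profile is an equilibrium.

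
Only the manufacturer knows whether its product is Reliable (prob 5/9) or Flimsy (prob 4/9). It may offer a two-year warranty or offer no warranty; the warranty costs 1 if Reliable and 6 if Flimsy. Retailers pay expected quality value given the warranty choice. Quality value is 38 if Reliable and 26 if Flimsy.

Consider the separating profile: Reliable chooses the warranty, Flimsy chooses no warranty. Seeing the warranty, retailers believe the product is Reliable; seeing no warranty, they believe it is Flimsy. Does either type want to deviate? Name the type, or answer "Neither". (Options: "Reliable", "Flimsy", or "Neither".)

Flimsy

The warranty pays 38; no warranty pays 26.
Reliable: assigned the warranty, nets 38 − 1 = 37; deviating to no warranty nets 26.
Flimsy: assigned no warranty, nets 26; deviating to the warranty nets 38 − 6 = 32.
The Flimsy type gains 6 by deviating.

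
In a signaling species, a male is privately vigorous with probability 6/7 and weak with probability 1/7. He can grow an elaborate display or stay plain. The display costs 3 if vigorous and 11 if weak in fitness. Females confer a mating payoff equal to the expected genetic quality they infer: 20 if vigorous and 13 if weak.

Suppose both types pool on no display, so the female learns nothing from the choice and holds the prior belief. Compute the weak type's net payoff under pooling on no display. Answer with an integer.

Pooled mating payoff = 6/7·20 + 1/7·13 = 19.
weak pays no cost for no display, so net payoff = 19.

19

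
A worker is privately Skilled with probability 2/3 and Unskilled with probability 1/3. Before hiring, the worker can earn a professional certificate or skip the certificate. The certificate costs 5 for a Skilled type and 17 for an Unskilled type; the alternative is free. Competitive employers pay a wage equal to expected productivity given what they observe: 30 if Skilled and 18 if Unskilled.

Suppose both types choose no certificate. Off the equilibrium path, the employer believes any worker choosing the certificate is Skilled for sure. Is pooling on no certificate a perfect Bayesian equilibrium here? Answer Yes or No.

On path, the employer holds the prior and pays 2/3·30 + 1/3·18 = 26. Off path (the certificate), believing Skilled, it pays 30.
Skilled: no certificate nets 26; the certificate nets 30 − 5 = 25. Skilled stays.
Unskilled: no certificate nets 26; the certificate nets 30 − 17 = 13. Unskilled stays.
No type deviates, so pooling is sustained.

Yes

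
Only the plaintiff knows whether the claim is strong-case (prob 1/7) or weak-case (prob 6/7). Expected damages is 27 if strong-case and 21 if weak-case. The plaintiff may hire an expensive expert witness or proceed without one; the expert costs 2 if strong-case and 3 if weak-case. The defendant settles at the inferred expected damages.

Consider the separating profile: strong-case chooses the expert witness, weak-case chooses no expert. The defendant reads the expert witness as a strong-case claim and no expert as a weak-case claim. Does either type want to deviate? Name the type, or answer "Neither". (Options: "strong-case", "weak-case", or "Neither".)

weak-case

The expert witness pays 27; no expert pays 21.
strong-case: assigned the expert witness, nets 27 − 2 = 25; deviating to no expert nets 21.
weak-case: assigned no expert, nets 21; deviating to the expert witness nets 27 − 3 = 24.
The weak-case type gains 3 by deviating.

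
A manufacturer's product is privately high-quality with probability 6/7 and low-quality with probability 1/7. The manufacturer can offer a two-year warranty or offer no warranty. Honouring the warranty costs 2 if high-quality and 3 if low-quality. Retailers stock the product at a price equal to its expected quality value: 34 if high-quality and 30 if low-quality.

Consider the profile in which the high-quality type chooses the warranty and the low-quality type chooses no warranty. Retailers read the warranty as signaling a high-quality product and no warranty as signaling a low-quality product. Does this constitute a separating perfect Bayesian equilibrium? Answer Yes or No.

Under these beliefs, the warranty earns price 34 and no warranty earns price 30.
high-quality: the warranty nets 34 − 2 = 32; no warranty nets 30. high-quality prefers the warranty.
low-quality: the warranty nets 34 − 3 = 31; no warranty nets 30. low-quality would deviate to the warranty.
low-quality has a profitable deviation, so the profile is not an equilibrium.

No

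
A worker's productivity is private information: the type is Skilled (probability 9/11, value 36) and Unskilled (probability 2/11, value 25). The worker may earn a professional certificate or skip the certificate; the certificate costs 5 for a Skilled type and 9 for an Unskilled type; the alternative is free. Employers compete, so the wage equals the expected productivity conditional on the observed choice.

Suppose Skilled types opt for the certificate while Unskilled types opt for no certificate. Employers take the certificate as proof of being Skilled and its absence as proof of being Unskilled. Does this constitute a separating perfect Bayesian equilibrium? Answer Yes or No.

No

Under these beliefs, the certificate earns wage 36 and no certificate earns wage 25.
Skilled: the certificate nets 36 − 5 = 31; no certificate nets 25. Skilled prefers the certificate.
Unskilled: the certificate nets 36 − 9 = 27; no certificate nets 25. Unskilled would deviate to the certificate.
Unskilled has a profitable deviation, so the profile is not an equilibrium.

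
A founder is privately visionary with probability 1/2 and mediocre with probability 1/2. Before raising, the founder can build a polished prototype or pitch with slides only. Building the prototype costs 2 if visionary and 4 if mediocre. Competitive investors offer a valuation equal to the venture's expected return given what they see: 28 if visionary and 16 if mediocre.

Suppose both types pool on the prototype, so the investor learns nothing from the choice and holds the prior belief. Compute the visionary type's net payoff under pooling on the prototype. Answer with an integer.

Pooled valuation = 1/2·28 + 1/2·16 = 22.
visionary pays cost 2 for the prototype, so net payoff = 22 − 2 = 20.

20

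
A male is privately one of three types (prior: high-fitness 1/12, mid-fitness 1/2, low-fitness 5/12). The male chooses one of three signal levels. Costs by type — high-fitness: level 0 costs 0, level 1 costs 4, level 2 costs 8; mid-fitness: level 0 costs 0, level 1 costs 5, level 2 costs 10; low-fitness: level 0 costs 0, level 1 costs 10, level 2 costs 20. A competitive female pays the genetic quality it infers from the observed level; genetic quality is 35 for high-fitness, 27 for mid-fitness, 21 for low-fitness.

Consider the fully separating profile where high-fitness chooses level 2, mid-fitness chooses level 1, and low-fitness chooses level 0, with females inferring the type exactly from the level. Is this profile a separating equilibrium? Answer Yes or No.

No

Separating mating payoffs: level 2 → 35, level 1 → 27, level 0 → 21.
high-fitness (assigned level 2): level 0: 21 − 0 = 21; level 1: 27 − 4 = 23; level 2: 35 − 8 = 27. high-fitness stays.
mid-fitness (assigned level 1): level 0: 21 − 0 = 21; level 1: 27 − 5 = 22; level 2: 35 − 10 = 25. mid-fitness prefers level 2.
low-fitness (assigned level 0): level 0: 21 − 0 = 21; level 1: 27 − 10 = 17; level 2: 35 − 20 = 15. low-fitness stays.
At least one type deviates; the separating profile fails.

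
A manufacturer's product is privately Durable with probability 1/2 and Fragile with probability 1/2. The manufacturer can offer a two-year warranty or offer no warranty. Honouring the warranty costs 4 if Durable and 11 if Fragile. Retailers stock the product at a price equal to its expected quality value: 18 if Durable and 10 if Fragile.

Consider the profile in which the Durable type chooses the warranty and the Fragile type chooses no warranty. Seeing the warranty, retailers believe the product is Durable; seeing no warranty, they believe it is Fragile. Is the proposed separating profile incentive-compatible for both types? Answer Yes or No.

Yes

Under these beliefs, the warranty earns price 18 and no warranty earns price 10.
Durable: the warranty nets 18 − 4 = 14; no warranty nets 10. Durable prefers the warranty.
Fragile: the warranty nets 18 − 11 = 7; no warranty nets 10. Fragile prefers no warranty.
Neither type deviates, so the separating profile is an equilibrium.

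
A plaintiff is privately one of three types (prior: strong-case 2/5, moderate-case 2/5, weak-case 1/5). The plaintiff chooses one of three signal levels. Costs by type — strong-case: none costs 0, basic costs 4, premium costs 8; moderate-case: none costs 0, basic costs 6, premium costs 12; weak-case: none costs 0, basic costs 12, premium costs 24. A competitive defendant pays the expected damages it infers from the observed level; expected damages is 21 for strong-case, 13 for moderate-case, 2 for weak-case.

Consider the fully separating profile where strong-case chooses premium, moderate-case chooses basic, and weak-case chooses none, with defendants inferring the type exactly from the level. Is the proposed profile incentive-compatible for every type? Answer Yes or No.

Separating settlements: premium → 21, basic → 13, none → 2.
strong-case (assigned premium): none: 2 − 0 = 2; basic: 13 − 4 = 9; premium: 21 − 8 = 13. strong-case stays.
moderate-case (assigned basic): none: 2 − 0 = 2; basic: 13 − 6 = 7; premium: 21 − 12 = 9. moderate-case prefers premium.
weak-case (assigned none): none: 2 − 0 = 2; basic: 13 − 12 = 1; premium: 21 − 24 = -3. weak-case stays.
At least one type deviates; the separating profile fails.

No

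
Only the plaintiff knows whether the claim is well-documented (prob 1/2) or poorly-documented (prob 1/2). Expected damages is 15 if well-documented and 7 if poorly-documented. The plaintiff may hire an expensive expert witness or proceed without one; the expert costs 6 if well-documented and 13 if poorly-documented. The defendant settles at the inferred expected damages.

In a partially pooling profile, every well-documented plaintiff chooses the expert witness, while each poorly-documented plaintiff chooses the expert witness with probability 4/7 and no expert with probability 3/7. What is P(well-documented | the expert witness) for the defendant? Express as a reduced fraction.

7/11

P(the expert witness) = (1/2)·1 + (1/2)·(4/7) = 11/14.
By Bayes' rule, P(well-documented | the expert witness) = (1/2) / (11/14) = 7/11.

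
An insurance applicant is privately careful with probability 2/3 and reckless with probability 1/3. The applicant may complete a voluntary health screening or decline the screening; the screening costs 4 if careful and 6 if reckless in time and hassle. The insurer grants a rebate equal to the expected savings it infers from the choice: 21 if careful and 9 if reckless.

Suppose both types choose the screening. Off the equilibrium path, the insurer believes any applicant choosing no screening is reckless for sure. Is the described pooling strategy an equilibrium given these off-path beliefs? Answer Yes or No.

On path, the insurer holds the prior and pays 2/3·21 + 1/3·9 = 17. Off path (no screening), believing reckless, it pays 9.
careful: the screening nets 17 − 4 = 13; no screening nets 9. careful stays.
reckless: the screening nets 17 − 6 = 11; no screening nets 9. reckless stays.
No type deviates, so pooling is sustained.

Yes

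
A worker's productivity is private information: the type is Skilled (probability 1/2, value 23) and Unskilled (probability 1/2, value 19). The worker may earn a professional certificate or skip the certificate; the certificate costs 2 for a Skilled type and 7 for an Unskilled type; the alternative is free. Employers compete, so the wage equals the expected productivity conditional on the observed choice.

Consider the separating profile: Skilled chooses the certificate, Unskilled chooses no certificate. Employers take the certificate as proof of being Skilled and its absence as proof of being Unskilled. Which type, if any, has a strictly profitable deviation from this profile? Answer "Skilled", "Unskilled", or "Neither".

Neither

The certificate pays 23; no certificate pays 19.
Skilled: assigned the certificate, nets 23 − 2 = 21; deviating to no certificate nets 19.
Unskilled: assigned no certificate, nets 19; deviating to the certificate nets 23 − 7 = 16.
Both types strictly prefer their assigned action; no profitable deviation.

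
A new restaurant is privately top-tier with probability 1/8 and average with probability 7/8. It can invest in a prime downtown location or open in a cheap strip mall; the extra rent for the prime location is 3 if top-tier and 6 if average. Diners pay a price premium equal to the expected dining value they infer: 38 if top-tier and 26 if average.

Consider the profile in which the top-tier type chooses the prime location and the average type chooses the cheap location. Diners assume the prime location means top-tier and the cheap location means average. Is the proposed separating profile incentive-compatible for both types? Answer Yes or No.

No

Under these beliefs, the prime location earns price premium 38 and the cheap location earns price premium 26.
top-tier: the prime location nets 38 − 3 = 35; the cheap location nets 26. top-tier prefers the prime location.
average: the prime location nets 38 − 6 = 32; the cheap location nets 26. average would deviate to the prime location.
average has a profitable deviation, so the profile is not an equilibrium.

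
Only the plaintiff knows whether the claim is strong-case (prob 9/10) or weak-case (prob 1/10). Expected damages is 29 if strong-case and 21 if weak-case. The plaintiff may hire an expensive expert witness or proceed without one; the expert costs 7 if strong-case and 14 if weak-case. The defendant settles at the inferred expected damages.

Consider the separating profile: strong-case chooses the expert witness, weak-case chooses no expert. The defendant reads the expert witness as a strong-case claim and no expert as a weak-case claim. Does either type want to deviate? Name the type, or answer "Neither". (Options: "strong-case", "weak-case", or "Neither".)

Neither

The expert witness pays 29; no expert pays 21.
strong-case: assigned the expert witness, nets 29 − 7 = 22; deviating to no expert nets 21.
weak-case: assigned no expert, nets 21; deviating to the expert witness nets 29 − 14 = 15.
Both types strictly prefer their assigned action; no profitable deviation.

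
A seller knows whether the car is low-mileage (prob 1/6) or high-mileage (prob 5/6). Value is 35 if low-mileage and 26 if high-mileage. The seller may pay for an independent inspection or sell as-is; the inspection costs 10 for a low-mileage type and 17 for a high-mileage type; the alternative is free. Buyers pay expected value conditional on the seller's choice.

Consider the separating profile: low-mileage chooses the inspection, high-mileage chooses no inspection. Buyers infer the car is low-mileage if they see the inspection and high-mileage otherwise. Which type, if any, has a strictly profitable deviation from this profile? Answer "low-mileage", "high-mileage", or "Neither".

low-mileage

The inspection pays 35; no inspection pays 26.
low-mileage: assigned the inspection, nets 35 − 10 = 25; deviating to no inspection nets 26.
high-mileage: assigned no inspection, nets 26; deviating to the inspection nets 35 − 17 = 18.
The low-mileage type gains 1 by deviating.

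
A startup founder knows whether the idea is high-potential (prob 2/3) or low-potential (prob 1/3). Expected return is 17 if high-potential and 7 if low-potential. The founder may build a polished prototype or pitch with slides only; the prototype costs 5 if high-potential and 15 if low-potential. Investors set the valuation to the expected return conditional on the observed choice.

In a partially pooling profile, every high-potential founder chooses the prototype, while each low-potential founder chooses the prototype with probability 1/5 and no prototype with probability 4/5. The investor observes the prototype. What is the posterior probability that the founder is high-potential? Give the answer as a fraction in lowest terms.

10/11

P(the prototype) = (2/3)·1 + (1/3)·(1/5) = 11/15.
By Bayes' rule, P(high-potential | the prototype) = (2/3) / (11/15) = 10/11.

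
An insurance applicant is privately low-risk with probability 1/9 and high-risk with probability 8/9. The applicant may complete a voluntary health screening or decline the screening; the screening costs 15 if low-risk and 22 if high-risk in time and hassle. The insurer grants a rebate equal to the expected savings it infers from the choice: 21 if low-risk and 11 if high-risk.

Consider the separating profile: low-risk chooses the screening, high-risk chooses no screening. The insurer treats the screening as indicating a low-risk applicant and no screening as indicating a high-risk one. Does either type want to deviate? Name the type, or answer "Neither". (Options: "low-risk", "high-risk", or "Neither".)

The screening pays 21; no screening pays 11.
low-risk: assigned the screening, nets 21 − 15 = 6; deviating to no screening nets 11.
high-risk: assigned no screening, nets 11; deviating to the screening nets 21 − 22 = -1.
The low-risk type gains 5 by deviating.

low-risk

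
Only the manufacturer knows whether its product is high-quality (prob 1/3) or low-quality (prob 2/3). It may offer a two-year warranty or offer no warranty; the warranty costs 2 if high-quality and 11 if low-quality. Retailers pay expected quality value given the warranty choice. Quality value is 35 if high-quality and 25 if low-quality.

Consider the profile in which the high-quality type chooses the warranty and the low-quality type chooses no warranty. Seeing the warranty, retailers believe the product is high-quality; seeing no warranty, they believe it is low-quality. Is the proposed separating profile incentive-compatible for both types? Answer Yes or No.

Yes

Under these beliefs, the warranty earns price 35 and no warranty earns price 25.
high-quality: the warranty nets 35 − 2 = 33; no warranty nets 25. high-quality prefers the warranty.
low-quality: the warranty nets 35 − 11 = 24; no warranty nets 25. low-quality prefers no warranty.
Neither type deviates, so the separating profile is an equilibrium.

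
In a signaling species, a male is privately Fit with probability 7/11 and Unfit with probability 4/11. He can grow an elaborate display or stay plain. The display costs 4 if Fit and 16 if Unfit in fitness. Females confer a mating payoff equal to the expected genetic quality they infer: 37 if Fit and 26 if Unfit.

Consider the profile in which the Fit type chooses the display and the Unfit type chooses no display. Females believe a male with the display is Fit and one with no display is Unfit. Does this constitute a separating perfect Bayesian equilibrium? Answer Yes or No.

Yes

Under these beliefs, the display earns mating payoff 37 and no display earns mating payoff 26.
Fit: the display nets 37 − 4 = 33; no display nets 26. Fit prefers the display.
Unfit: the display nets 37 − 16 = 21; no display nets 26. Unfit prefers no display.
Neither type deviates, so the separating profile is an equilibrium.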